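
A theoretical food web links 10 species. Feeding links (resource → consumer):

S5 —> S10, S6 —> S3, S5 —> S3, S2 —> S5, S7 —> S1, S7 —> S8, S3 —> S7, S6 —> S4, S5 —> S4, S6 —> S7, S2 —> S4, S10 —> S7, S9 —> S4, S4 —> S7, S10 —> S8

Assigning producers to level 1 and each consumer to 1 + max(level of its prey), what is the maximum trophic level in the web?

5

Producers (level 1): S2, S6, S9.
S2 → S5 → S10 → S7 → S8 gives S8 level 5.
No species has a prey at level 5, so no species reaches level 6.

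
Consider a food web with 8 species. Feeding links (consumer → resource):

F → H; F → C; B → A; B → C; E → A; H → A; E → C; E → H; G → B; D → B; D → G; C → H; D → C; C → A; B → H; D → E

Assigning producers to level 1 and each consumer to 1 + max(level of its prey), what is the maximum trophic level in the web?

Producers (level 1): A.
A → H → C → B → G → D gives D level 6.
No species has a prey at level 6, so no species reaches level 7.

6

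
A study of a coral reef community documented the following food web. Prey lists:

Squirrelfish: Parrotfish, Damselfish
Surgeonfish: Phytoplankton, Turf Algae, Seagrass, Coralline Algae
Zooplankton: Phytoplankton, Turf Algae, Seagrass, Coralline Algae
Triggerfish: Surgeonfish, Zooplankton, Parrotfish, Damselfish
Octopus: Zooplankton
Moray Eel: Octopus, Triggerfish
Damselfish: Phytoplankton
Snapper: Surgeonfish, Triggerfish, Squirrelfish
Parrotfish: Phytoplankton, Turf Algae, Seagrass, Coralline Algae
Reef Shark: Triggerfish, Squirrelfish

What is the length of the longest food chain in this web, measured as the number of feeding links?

3 links

One longest chain: Phytoplankton → Surgeonfish → Triggerfish → Reef Shark.
It has 4 species and 3 links.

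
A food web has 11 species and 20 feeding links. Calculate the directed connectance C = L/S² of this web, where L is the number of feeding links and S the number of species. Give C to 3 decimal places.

C = 0.165

The web has S = 11 species and L = 20 feeding links.
C = L / S² = 20 / 121 = 0.1653 ≈ 0.165.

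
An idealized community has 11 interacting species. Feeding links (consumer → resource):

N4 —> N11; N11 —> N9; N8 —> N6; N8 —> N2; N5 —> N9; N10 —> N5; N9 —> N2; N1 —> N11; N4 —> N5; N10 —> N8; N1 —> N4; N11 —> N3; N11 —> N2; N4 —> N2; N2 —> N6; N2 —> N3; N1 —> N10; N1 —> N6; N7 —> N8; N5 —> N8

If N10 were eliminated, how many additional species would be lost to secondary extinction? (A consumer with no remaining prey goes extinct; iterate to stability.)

0

Remove N10.
Every predator of it retains at least one other prey: N1 still has N6, N11, N4.
No consumer loses all prey, so no secondary extinctions occur.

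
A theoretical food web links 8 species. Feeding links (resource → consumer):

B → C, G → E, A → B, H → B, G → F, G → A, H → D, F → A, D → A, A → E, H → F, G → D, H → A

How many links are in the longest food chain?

One longest chain: H → D → A → B → C.
It has 5 species and 4 links.

4 links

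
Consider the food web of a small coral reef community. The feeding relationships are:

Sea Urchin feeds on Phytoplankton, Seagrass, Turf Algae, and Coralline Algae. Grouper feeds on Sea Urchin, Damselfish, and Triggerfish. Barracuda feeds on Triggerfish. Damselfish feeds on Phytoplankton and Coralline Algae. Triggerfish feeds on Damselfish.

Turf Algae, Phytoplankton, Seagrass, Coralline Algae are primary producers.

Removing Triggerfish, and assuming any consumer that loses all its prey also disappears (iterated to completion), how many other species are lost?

1

Remove Triggerfish.
Round 1: Barracuda (all prey gone) → extinct.
No further losses. Total secondary extinctions: 1.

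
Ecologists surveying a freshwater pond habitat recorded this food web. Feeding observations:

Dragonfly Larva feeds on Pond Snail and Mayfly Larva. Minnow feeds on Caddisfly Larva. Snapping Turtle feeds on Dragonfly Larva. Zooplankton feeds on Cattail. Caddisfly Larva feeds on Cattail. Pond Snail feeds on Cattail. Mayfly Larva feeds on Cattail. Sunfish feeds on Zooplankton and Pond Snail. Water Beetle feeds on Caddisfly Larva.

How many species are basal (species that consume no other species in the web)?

1

Basal species (no prey listed): Cattail.
Count: 1.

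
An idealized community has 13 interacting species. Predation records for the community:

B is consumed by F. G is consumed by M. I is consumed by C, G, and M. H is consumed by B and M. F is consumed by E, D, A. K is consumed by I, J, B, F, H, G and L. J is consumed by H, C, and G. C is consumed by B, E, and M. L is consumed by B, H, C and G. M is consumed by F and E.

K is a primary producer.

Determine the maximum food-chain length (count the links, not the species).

One longest chain: K → L → C → B → F → E.
It has 6 species and 5 links.

5 links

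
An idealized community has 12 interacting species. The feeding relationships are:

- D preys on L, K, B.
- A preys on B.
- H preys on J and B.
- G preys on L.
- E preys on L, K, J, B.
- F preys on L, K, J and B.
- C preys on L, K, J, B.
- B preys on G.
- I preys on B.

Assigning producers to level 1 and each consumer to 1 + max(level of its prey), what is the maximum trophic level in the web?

Producers (level 1): L, J, K.
L → G → B → I gives I level 4.
No species has a prey at level 4, so no species reaches level 5.

4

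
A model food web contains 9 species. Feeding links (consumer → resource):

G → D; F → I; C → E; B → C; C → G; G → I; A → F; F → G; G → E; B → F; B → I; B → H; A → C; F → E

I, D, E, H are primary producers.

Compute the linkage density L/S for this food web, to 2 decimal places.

L/S = 1.56

There are L = 14 links among S = 9 species.
L/S = 14/9 = 1.5556 ≈ 1.56.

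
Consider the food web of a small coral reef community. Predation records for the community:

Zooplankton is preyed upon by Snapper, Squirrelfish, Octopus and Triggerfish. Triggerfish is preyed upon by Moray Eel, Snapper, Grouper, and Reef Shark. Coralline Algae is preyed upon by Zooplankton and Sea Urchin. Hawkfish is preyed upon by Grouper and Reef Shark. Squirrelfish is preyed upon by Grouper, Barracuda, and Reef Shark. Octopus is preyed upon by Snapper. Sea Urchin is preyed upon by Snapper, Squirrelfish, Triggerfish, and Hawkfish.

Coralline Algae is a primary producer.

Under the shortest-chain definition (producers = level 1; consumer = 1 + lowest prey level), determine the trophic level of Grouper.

Coralline Algae is a producer → level 1.
Sea Urchin eats Coralline Algae → level 2.
Triggerfish eats Sea Urchin → level 3.
Grouper eats Triggerfish → level 4.
No prey of Grouper is below level 3, so 4 is the minimum.

Trophic level 4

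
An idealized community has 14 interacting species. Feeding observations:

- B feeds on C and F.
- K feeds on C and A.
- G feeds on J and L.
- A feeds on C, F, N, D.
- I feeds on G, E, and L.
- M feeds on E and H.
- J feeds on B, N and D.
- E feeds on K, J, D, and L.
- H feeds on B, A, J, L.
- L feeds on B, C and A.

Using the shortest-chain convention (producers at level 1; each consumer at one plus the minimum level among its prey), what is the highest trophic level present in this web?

3

Producers (level 1): C, N, D, F.
Following each consumer down to its lowest-level prey: D → E → M (levels 1 through 3).
All prey of M (E 2, H 3) are at level 2 or above, so M is at level 1 + 2 = 3.
Every consumer has at least one prey at level 2 or below, so none exceeds level 3.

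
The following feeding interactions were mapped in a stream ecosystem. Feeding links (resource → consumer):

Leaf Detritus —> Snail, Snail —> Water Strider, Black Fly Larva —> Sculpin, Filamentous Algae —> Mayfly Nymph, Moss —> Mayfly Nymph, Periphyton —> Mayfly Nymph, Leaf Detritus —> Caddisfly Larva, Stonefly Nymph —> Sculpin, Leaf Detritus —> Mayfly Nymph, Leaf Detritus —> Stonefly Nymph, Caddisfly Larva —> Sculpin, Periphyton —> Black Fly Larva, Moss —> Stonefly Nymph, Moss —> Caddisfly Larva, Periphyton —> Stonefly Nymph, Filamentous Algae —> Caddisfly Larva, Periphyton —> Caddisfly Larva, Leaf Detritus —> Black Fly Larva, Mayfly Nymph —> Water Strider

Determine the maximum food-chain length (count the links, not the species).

One longest chain: Periphyton → Caddisfly Larva → Sculpin.
It has 3 species and 2 links.

2 links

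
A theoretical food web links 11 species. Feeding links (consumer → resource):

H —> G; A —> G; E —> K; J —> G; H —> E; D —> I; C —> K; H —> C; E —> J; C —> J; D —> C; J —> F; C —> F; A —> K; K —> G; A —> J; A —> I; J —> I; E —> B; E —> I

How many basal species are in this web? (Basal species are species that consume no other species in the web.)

4

Basal species (no prey listed): I, F, B, G.
Count: 4.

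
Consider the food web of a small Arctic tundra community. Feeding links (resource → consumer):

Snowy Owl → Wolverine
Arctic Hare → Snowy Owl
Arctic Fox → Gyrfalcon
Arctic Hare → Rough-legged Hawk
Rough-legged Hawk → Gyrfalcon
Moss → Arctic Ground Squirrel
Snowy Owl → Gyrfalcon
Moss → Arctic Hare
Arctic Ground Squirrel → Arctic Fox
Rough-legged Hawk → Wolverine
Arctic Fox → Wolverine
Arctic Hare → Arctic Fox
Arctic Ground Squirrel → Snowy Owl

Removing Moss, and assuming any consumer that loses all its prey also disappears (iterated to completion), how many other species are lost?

7

Remove Moss.
Round 1: Arctic Ground Squirrel (all prey gone), Arctic Hare (all prey gone) → extinct.
Round 2: Arctic Fox (all prey gone), Rough-legged Hawk (all prey gone), Snowy Owl (all prey gone) → extinct.
Round 3: Gyrfalcon (all prey gone), Wolverine (all prey gone) → extinct.
No further losses. Total secondary extinctions: 7.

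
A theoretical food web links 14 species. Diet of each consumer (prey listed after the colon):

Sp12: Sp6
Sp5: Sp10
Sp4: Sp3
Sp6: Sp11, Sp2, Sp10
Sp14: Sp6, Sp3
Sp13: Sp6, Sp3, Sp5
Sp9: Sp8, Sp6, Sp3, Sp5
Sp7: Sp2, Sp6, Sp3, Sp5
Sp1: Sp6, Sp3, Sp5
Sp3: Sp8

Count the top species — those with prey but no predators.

Top species (has prey, but nothing eats it): Sp12, Sp13, Sp14, Sp4, Sp7, Sp1, Sp9.
Count: 7.

7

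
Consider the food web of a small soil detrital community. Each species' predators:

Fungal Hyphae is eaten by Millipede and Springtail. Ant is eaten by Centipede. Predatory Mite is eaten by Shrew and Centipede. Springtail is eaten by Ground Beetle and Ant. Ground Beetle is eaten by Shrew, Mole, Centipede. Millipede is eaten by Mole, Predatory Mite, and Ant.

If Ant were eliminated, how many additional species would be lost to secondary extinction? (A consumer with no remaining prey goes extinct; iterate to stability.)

Remove Ant.
Every predator of it retains at least one other prey: Centipede still has Predatory Mite, Ground Beetle.
No consumer loses all prey, so no secondary extinctions occur.

0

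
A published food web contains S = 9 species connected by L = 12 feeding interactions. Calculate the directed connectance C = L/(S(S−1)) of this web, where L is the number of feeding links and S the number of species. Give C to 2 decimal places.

The web has S = 9 species and L = 12 feeding links.
C = L / (S(S−1)) = 12 / 72 = 0.1667 ≈ 0.17.

C = 0.17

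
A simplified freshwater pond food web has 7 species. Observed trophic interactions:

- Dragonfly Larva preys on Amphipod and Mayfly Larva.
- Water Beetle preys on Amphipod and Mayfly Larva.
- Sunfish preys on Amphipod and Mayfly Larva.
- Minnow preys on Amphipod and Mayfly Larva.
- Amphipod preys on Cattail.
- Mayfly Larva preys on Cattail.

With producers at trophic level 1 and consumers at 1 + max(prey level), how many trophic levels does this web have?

Producers (level 1): Cattail.
Cattail → Amphipod → Dragonfly Larva gives Dragonfly Larva level 3.
No species has a prey at level 3, so no species reaches level 4.

3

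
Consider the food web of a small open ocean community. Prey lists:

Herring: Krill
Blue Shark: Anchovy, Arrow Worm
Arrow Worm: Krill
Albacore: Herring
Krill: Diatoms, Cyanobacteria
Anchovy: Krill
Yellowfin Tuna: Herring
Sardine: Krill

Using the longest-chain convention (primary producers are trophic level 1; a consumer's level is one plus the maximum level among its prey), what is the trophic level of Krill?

Trophic level 2

Diatoms is a producer → level 1.
Krill eats Diatoms (level 1); other prey at levels: Cyanobacteria 1 → level 2.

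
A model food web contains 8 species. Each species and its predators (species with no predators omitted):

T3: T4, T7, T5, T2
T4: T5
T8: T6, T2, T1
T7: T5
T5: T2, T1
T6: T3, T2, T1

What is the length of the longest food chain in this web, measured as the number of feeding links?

5 links

One longest chain: T8 → T6 → T3 → T4 → T5 → T2.
It has 6 species and 5 links.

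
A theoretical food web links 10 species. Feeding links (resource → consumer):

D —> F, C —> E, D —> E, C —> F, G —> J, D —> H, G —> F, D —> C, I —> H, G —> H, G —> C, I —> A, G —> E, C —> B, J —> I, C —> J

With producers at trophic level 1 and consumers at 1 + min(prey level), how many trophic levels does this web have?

Producers (level 1): D, G.
Following each consumer down to its lowest-level prey: G → J → I → A (levels 1 through 4).
All prey of A (I 3) are at level 3 or above, so A is at level 1 + 3 = 4.
Every consumer has at least one prey at level 3 or below, so none exceeds level 4.

4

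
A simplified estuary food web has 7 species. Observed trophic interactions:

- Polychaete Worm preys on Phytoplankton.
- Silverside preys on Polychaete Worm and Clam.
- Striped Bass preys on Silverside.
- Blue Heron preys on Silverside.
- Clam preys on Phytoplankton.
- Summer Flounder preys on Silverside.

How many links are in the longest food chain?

One longest chain: Phytoplankton → Clam → Silverside → Striped Bass.
It has 4 species and 3 links.

3 links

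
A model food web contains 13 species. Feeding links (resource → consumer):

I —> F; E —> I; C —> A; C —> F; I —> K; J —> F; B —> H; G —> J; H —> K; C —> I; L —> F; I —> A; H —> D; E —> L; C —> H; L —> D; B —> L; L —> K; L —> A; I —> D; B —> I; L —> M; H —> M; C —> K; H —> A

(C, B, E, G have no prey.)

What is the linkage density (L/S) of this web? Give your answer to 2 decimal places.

There are L = 25 links among S = 13 species.
L/S = 25/13 = 1.9231 ≈ 1.92.

L/S = 1.92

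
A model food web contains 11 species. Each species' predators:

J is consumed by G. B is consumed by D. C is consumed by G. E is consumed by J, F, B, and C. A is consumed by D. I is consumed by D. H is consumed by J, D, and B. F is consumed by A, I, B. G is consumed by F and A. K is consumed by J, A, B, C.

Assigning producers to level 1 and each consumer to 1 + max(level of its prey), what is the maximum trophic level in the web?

Producers (level 1): E, H, K.
E → J → G → F → A → D gives D level 6.
No species has a prey at level 6, so no species reaches level 7.

6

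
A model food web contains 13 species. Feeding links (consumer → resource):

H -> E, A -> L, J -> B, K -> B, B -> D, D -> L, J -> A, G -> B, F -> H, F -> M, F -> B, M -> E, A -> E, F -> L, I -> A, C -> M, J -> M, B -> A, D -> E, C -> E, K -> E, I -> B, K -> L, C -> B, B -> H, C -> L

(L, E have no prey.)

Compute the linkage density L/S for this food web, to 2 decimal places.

L/S = 2.00

There are L = 26 links among S = 13 species.
L/S = 26/13 = 2.0000 ≈ 2.00.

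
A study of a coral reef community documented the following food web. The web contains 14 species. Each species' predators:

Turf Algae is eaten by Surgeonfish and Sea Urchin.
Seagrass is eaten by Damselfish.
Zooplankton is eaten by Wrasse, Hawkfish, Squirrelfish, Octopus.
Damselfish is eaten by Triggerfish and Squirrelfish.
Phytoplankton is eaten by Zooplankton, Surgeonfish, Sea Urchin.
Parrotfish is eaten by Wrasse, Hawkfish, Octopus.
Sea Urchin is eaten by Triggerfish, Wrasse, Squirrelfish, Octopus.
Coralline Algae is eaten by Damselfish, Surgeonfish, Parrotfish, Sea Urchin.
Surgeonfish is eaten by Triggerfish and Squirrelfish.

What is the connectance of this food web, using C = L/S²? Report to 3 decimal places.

The web has S = 14 species and L = 25 feeding links.
C = L / S² = 25 / 196 = 0.1276 ≈ 0.128.

C = 0.128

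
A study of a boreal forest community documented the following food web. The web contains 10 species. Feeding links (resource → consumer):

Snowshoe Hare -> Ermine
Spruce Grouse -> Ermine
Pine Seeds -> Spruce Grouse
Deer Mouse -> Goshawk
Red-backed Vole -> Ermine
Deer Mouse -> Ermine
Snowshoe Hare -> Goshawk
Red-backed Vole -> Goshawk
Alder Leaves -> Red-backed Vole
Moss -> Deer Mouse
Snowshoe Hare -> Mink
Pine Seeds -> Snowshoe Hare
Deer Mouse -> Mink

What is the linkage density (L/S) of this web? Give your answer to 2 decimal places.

L/S = 1.30

There are L = 13 links among S = 10 species.
L/S = 13/10 = 1.3000 ≈ 1.30.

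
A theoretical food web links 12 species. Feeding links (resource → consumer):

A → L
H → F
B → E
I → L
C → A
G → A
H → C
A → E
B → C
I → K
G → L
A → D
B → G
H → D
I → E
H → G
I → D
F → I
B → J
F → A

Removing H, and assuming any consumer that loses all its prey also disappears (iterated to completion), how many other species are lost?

Remove H.
Round 1: F (all prey gone) → extinct.
Round 2: I (all prey gone) → extinct.
Round 3: K (all prey gone) → extinct.
No further losses. Total secondary extinctions: 3.

3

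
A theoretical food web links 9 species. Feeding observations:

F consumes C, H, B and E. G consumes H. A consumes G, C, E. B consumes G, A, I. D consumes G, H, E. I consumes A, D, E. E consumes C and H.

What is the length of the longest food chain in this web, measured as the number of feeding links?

5 links

One longest chain: H → G → A → I → B → F.
It has 6 species and 5 links.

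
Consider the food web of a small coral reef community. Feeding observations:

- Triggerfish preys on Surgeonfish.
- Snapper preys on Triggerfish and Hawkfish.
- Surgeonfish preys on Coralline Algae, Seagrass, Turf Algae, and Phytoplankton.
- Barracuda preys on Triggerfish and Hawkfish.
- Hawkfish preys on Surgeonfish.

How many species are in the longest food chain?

4 species

One longest chain: Coralline Algae → Surgeonfish → Hawkfish → Snapper.
It has 4 species and 3 links.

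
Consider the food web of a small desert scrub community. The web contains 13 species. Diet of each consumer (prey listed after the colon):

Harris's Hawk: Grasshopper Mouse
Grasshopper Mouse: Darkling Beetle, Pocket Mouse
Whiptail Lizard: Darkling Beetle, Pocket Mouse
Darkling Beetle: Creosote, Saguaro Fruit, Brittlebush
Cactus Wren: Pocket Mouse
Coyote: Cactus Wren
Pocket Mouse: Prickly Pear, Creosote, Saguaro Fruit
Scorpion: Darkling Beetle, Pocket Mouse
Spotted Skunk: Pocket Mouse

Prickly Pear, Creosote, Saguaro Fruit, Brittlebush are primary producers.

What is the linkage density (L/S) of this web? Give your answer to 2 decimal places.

There are L = 16 links among S = 13 species.
L/S = 16/13 = 1.2308 ≈ 1.23.

L/S = 1.23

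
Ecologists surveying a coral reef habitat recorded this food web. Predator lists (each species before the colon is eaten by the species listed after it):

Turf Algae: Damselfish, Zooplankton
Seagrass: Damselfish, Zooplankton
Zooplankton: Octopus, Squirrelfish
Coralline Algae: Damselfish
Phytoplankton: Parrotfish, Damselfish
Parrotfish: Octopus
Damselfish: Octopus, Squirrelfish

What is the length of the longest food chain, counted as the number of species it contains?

One longest chain: Phytoplankton → Parrotfish → Octopus.
It has 3 species and 2 links.

3 species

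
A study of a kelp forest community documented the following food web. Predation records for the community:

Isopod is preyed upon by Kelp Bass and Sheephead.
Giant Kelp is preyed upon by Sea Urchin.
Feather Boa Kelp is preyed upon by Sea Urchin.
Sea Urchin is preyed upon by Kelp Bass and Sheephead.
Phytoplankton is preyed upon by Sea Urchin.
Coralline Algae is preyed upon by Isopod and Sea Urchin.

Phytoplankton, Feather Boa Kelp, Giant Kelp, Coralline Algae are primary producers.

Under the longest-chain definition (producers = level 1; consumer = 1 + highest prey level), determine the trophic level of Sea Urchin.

Phytoplankton is a producer → level 1.
Sea Urchin eats Phytoplankton (level 1); other prey at levels: Feather Boa Kelp 1, Giant Kelp 1, Coralline Algae 1 → level 2.

Trophic level 2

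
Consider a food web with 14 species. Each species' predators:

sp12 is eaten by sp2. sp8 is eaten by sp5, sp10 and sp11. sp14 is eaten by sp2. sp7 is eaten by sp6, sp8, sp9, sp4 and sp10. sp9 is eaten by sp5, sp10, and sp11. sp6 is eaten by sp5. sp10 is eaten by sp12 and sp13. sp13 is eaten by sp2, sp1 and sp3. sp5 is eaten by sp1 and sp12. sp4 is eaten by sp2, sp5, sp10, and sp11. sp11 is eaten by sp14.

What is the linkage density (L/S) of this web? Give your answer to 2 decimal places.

L/S = 1.86

There are L = 26 links among S = 14 species.
L/S = 26/14 = 1.8571 ≈ 1.86.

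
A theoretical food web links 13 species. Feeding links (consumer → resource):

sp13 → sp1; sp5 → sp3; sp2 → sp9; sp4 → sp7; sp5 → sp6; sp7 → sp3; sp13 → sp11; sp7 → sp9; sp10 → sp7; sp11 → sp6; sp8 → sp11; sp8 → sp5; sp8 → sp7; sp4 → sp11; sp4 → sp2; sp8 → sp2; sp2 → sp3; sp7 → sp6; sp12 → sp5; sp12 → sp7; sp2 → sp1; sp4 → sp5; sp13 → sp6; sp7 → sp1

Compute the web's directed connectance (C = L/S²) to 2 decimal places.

The web has S = 13 species and L = 24 feeding links.
C = L / S² = 24 / 169 = 0.1420 ≈ 0.14.

C = 0.14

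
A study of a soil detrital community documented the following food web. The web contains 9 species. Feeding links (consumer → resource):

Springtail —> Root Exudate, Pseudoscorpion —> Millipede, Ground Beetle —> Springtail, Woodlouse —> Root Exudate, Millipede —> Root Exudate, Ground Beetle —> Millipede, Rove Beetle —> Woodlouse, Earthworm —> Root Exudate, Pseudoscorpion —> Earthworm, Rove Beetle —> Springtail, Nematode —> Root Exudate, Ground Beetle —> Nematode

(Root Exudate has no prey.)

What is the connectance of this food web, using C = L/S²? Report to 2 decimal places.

The web has S = 9 species and L = 12 feeding links.
C = L / S² = 12 / 81 = 0.1481 ≈ 0.15.

C = 0.15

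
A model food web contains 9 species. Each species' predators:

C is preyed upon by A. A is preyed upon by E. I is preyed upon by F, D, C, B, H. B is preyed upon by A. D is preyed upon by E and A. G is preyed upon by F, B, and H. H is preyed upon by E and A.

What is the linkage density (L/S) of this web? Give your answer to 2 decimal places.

L/S = 1.67

There are L = 15 links among S = 9 species.
L/S = 15/9 = 1.6667 ≈ 1.67.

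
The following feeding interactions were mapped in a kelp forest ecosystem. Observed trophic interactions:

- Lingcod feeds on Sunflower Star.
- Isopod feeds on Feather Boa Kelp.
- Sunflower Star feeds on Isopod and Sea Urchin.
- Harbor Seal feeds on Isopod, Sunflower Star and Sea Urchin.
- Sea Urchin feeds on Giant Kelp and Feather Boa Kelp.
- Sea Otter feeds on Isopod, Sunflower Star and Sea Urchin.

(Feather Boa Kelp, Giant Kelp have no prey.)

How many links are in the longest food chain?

3 links

One longest chain: Feather Boa Kelp → Isopod → Sunflower Star → Harbor Seal.
It has 4 species and 3 links.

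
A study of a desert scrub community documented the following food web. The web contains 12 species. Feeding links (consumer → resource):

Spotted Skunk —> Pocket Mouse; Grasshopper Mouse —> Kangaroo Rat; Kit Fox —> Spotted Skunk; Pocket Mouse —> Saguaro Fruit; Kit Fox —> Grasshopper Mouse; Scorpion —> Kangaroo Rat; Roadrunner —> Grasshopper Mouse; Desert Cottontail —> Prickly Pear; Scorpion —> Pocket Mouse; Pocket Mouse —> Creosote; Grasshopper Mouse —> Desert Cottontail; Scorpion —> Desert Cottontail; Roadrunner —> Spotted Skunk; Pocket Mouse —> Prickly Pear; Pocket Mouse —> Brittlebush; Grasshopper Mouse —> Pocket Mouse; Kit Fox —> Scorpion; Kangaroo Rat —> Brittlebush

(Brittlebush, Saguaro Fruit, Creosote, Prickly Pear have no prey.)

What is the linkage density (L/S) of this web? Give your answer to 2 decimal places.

L/S = 1.50

There are L = 18 links among S = 12 species.
L/S = 18/12 = 1.5000 ≈ 1.50.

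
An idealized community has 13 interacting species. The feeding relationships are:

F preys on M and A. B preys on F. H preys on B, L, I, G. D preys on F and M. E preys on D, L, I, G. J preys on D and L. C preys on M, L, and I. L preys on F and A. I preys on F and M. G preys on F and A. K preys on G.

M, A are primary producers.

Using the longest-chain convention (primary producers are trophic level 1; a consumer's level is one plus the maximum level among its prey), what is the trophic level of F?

Trophic level 2

M is a producer → level 1.
F eats M (level 1); other prey at levels: A 1 → level 2.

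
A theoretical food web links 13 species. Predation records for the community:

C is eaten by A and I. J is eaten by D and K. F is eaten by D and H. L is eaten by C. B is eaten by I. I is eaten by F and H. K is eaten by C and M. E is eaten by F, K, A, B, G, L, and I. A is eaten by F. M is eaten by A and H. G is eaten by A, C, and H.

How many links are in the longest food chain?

One longest chain: E → K → C → I → F → D.
It has 6 species and 5 links.

5 links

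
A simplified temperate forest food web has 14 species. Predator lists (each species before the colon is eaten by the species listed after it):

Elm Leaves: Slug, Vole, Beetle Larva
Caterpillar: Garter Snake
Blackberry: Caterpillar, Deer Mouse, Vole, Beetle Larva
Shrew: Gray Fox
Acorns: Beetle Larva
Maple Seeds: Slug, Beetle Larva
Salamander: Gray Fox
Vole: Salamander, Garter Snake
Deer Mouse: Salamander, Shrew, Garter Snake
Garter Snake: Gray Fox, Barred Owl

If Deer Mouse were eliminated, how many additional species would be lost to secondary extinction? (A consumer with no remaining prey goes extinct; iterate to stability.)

Remove Deer Mouse.
Round 1: Shrew (all prey gone) → extinct.
No further losses. Total secondary extinctions: 1.

1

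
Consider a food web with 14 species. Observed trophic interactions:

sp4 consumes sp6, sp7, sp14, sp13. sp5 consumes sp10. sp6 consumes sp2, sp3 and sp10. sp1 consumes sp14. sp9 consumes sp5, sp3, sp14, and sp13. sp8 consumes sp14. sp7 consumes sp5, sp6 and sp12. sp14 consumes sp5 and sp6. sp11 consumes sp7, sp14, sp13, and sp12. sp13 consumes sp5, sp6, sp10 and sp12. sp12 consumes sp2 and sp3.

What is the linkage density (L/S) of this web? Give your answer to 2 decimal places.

There are L = 29 links among S = 14 species.
L/S = 29/14 = 2.0714 ≈ 2.07.

L/S = 2.07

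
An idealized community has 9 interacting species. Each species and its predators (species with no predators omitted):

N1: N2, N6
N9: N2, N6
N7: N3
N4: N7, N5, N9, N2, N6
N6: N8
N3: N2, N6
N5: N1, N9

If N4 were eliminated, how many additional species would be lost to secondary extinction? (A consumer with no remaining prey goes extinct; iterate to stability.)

Remove N4.
Round 1: N7 (all prey gone), N5 (all prey gone) → extinct.
Round 2: N1 (all prey gone), N3 (all prey gone), N9 (all prey gone) → extinct.
Round 3: N2 (all prey gone), N6 (all prey gone) → extinct.
Round 4: N8 (all prey gone) → extinct.
No further losses. Total secondary extinctions: 8.

8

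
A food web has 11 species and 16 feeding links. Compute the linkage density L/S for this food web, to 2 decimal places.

L/S = 1.45

There are L = 16 links among S = 11 species.
L/S = 16/11 = 1.4545 ≈ 1.45.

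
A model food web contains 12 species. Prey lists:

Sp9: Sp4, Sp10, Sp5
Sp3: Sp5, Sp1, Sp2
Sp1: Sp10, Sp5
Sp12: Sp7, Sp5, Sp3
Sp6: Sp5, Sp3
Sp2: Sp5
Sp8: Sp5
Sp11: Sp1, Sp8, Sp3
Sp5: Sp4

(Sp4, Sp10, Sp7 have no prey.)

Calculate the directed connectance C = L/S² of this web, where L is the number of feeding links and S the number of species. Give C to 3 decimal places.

The web has S = 12 species and L = 19 feeding links.
C = L / S² = 19 / 144 = 0.1319 ≈ 0.132.

C = 0.132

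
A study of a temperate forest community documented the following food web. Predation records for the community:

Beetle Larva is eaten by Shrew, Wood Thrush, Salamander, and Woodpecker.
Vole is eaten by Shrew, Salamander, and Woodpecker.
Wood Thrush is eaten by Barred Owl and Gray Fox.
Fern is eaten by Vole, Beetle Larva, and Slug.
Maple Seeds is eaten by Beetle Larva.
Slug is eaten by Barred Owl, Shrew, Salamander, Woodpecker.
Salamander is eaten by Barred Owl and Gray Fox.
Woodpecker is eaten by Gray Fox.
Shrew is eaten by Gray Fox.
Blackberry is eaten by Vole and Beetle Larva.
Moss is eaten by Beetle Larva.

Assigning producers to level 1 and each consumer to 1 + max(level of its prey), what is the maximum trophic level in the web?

Producers (level 1): Moss, Fern, Blackberry, Maple Seeds.
Fern → Slug → Shrew → Gray Fox gives Gray Fox level 4.
No species has a prey at level 4, so no species reaches level 5.

4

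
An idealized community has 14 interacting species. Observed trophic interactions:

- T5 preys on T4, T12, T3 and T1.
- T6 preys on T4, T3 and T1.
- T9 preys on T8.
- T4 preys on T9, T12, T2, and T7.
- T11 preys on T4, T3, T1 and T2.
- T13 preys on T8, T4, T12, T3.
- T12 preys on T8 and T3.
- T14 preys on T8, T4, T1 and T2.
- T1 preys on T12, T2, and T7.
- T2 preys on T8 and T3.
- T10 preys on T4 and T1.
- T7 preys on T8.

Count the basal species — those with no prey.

2

Basal species (no prey listed): T8, T3.
Count: 2.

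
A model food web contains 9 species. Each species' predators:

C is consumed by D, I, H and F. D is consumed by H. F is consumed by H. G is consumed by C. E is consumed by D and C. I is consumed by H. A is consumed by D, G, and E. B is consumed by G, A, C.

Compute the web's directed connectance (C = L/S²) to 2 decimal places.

C = 0.20

The web has S = 9 species and L = 16 feeding links.
C = L / S² = 16 / 81 = 0.1975 ≈ 0.20.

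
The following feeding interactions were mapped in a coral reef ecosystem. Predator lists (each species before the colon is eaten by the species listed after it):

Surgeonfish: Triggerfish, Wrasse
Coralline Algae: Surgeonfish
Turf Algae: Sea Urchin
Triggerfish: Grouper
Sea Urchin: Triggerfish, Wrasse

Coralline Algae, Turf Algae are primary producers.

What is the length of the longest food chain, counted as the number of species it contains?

4 species

One longest chain: Coralline Algae → Surgeonfish → Triggerfish → Grouper.
It has 4 species and 3 links.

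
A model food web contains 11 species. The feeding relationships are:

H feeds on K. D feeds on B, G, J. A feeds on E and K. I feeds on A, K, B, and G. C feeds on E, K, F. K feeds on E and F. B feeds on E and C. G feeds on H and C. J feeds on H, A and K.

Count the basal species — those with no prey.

Basal species (no prey listed): F, E.
Count: 2.

2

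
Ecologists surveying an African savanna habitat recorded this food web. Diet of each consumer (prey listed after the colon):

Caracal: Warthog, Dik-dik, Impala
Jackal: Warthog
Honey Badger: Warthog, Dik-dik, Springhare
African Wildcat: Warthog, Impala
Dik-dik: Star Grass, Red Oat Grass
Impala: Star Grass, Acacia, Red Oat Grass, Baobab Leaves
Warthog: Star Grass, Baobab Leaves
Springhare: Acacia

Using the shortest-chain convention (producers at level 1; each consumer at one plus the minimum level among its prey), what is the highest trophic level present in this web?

3

Producers (level 1): Star Grass, Acacia, Red Oat Grass, Baobab Leaves.
Following each consumer down to its lowest-level prey: Star Grass → Warthog → Jackal (levels 1 through 3).
All prey of Jackal (Warthog 2) are at level 2 or above, so Jackal is at level 1 + 2 = 3.
Every consumer has at least one prey at level 2 or below, so none exceeds level 3.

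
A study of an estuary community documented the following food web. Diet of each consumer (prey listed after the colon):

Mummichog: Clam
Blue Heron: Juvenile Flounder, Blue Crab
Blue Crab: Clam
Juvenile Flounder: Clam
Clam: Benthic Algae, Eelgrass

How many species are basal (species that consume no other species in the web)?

Basal species (no prey listed): Benthic Algae, Eelgrass.
Count: 2.

2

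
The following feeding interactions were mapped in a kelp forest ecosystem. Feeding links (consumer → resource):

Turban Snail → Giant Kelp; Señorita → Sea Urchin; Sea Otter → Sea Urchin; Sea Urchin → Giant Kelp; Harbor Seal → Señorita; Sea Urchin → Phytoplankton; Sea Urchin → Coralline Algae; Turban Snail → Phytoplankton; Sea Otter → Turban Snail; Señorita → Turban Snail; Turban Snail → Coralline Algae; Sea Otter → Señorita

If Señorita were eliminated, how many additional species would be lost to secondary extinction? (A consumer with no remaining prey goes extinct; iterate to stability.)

1

Remove Señorita.
Round 1: Harbor Seal (all prey gone) → extinct.
No further losses. Total secondary extinctions: 1.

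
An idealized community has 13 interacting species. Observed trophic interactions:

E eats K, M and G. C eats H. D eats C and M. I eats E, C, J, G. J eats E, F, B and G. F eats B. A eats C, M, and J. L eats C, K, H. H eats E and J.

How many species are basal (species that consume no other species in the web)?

4

Basal species (no prey listed): K, M, G, B.
Count: 4.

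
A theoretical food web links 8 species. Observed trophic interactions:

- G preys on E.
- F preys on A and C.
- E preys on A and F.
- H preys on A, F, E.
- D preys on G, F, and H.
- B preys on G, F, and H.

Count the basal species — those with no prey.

Basal species (no prey listed): A, C.
Count: 2.

2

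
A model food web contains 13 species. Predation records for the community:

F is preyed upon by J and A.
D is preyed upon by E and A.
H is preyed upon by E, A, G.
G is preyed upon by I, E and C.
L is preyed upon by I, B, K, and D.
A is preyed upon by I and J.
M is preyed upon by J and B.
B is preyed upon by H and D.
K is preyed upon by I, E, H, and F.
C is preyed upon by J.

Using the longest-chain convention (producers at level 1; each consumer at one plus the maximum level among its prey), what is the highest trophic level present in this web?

Producers (level 1): M, L.
L → K → H → G → C → J gives J level 6.
No species has a prey at level 6, so no species reaches level 7.

6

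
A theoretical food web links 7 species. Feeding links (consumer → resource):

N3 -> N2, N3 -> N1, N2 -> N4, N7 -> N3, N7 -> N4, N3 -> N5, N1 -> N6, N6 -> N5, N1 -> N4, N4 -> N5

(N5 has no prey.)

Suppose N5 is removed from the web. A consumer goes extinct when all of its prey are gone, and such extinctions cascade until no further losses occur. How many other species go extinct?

6

Remove N5.
Round 1: N6 (all prey gone), N4 (all prey gone) → extinct.
Round 2: N1 (all prey gone), N2 (all prey gone) → extinct.
Round 3: N3 (all prey gone) → extinct.
Round 4: N7 (all prey gone) → extinct.
No further losses. Total secondary extinctions: 6.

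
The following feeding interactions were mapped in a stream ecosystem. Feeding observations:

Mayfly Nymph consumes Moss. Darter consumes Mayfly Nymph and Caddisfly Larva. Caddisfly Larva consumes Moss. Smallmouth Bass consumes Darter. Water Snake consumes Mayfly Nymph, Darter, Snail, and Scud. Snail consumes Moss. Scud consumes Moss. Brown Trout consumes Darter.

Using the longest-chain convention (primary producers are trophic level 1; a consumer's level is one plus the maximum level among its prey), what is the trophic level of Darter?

Trophic level 3

Moss is a producer → level 1.
Caddisfly Larva eats Moss → level 2.
Darter eats Caddisfly Larva (level 2); other prey at levels: Mayfly Nymph 2 → level 3.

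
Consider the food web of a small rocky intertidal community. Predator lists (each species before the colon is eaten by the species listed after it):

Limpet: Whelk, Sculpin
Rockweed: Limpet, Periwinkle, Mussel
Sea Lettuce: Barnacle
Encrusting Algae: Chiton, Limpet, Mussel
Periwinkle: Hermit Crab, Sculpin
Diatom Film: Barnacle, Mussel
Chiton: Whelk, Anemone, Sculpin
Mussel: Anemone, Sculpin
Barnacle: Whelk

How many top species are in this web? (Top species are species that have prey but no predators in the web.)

4

Top species (has prey, but nothing eats it): Whelk, Hermit Crab, Anemone, Sculpin.
Count: 4.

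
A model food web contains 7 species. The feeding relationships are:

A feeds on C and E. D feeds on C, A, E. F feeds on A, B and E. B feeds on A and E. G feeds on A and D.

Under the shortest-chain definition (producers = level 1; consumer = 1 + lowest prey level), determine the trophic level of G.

E is a producer → level 1.
A eats E → level 2.
G eats A → level 3.
No prey of G is below level 2, so 3 is the minimum.

Trophic level 3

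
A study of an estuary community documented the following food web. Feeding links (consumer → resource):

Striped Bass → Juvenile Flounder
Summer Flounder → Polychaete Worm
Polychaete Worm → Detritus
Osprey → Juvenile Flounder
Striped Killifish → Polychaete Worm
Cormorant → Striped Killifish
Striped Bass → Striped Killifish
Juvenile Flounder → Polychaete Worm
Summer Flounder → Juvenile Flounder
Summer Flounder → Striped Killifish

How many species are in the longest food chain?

One longest chain: Detritus → Polychaete Worm → Striped Killifish → Summer Flounder.
It has 4 species and 3 links.

4 species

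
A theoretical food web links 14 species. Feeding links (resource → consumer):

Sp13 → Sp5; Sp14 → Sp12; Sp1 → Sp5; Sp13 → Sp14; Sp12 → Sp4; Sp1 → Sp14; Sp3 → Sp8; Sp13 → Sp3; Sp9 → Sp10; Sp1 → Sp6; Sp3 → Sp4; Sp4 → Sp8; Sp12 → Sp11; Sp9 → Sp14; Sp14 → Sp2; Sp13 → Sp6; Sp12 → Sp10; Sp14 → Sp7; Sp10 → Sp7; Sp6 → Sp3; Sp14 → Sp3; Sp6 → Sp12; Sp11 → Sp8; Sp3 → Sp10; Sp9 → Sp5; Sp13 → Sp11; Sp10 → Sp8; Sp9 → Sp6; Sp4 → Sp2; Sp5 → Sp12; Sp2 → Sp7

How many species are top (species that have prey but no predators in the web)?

2

Top species (has prey, but nothing eats it): Sp8, Sp7.
Count: 2.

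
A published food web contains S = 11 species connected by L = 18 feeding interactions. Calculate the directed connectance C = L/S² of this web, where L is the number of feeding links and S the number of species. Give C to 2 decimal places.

C = 0.15

The web has S = 11 species and L = 18 feeding links.
C = L / S² = 18 / 121 = 0.1488 ≈ 0.15.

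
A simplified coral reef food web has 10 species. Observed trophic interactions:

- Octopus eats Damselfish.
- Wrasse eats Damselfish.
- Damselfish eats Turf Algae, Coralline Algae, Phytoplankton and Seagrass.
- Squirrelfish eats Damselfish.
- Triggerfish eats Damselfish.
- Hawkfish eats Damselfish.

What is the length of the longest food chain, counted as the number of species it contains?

One longest chain: Coralline Algae → Damselfish → Hawkfish.
It has 3 species and 2 links.

3 species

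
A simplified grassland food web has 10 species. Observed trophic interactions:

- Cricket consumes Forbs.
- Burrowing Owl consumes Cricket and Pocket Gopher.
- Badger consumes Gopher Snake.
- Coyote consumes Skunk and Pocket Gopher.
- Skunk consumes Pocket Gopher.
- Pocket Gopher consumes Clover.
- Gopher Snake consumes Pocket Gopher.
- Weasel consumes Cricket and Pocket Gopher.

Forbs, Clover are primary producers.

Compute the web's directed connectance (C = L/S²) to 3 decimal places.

C = 0.110

The web has S = 10 species and L = 11 feeding links.
C = L / S² = 11 / 100 = 0.1100 ≈ 0.110.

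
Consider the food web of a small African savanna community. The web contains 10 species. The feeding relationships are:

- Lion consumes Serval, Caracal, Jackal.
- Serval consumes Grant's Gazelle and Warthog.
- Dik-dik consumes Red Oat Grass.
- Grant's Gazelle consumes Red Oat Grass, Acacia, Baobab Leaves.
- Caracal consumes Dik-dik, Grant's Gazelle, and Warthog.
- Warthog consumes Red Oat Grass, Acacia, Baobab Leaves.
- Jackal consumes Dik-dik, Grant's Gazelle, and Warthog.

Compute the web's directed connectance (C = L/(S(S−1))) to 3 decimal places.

C = 0.200

The web has S = 10 species and L = 18 feeding links.
C = L / (S(S−1)) = 18 / 90 = 0.2000 ≈ 0.200.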